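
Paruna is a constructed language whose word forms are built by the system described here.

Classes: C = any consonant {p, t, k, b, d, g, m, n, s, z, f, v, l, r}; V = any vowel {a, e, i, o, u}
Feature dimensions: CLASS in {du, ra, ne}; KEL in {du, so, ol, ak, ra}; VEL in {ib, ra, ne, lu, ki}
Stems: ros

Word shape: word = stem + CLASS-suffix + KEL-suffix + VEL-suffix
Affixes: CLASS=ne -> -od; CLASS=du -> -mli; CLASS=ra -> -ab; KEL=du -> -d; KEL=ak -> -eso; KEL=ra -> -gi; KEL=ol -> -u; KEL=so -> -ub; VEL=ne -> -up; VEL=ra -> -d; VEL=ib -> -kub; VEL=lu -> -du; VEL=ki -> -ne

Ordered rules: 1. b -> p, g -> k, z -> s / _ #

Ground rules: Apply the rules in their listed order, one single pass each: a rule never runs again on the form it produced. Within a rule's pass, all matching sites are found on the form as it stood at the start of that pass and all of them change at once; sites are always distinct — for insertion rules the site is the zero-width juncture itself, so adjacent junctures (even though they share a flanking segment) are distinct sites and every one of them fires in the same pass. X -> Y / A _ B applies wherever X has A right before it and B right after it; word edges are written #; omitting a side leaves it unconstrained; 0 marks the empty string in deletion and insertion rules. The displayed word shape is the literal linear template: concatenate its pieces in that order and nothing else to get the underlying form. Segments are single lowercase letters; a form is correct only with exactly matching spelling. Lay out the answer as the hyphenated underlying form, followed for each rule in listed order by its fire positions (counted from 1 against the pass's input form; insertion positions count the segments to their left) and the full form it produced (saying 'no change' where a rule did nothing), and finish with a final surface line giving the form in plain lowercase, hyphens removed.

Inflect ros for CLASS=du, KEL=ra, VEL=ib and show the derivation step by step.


underlying: ros-mli-gi-kub
1. b -> p, g -> k, z -> s / _ #: fires at position(s) 11: rosmligikup
surface: rosmligikup


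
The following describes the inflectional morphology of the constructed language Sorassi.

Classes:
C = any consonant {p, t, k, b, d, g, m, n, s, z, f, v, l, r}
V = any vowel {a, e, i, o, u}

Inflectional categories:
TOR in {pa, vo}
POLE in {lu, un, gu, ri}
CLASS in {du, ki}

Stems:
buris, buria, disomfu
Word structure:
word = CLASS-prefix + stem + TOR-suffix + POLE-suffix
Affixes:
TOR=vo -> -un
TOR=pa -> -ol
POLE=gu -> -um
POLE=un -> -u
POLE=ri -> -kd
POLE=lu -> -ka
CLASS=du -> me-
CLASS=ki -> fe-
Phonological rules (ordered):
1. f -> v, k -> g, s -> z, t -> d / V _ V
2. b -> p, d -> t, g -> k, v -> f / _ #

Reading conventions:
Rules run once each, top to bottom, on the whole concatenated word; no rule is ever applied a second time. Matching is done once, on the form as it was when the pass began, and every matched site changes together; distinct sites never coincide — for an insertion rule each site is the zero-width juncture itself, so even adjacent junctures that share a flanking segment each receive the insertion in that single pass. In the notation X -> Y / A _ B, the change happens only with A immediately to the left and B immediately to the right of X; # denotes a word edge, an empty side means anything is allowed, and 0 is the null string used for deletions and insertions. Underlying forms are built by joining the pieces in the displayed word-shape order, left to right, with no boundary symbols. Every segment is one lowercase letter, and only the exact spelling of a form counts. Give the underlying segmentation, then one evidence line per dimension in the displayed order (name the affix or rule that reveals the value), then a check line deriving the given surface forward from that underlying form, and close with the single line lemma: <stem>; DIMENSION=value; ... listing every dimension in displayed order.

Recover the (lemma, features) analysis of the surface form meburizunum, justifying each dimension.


underlying: me-buris-un-um
TOR=vo - signalled by the affix -un
POLE=gu - signalled by the affix -um
CLASS=du - signalled by the affix me-
check: meburisunum -> meburizunum -> meburizunum
lemma: buris; TOR=vo; POLE=gu; CLASS=du


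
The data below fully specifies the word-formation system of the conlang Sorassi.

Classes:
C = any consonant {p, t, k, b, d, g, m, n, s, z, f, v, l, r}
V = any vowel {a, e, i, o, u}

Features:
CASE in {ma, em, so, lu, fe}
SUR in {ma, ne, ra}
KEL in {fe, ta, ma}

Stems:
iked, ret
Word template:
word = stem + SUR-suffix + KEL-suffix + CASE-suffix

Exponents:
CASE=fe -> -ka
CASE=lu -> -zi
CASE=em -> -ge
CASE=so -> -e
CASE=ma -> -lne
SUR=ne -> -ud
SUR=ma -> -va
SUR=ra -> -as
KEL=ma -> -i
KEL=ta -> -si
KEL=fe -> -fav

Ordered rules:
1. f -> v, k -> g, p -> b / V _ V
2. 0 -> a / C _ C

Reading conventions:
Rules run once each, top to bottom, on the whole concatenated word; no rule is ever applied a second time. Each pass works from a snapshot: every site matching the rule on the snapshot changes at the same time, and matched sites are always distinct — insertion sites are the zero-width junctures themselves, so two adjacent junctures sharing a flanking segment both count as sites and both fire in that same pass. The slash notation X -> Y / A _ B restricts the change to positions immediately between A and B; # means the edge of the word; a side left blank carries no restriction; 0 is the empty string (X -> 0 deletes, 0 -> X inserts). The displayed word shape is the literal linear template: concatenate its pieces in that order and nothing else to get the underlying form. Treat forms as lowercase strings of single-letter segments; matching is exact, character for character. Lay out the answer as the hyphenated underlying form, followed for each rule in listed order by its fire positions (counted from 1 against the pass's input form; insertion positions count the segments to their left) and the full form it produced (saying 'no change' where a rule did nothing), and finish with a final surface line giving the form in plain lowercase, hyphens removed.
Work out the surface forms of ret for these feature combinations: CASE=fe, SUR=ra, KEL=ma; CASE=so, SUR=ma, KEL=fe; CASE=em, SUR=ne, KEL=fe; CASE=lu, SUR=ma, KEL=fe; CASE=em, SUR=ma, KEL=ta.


cell CASE=fe, SUR=ra, KEL=ma:
underlying: ret-as-i-ka
1. f -> v, k -> g, p -> b / V _ V: fires at position(s) 7: retasiga
2. 0 -> a / C _ C: no change
surface: retasiga

cell CASE=so, SUR=ma, KEL=fe:
underlying: ret-va-fav-e
1. f -> v, k -> g, p -> b / V _ V: fires at position(s) 6: retvavave
2. 0 -> a / C _ C: inserts after position(s) 3: retavavave
surface: retavavave

cell CASE=em, SUR=ne, KEL=fe:
underlying: ret-ud-fav-ge
1. f -> v, k -> g, p -> b / V _ V: no change
2. 0 -> a / C _ C: inserts after position(s) 5, 8: retudafavage
surface: retudafavage

cell CASE=lu, SUR=ma, KEL=fe:
underlying: ret-va-fav-zi
1. f -> v, k -> g, p -> b / V _ V: fires at position(s) 6: retvavavzi
2. 0 -> a / C _ C: inserts after position(s) 3, 8: retavavavazi
surface: retavavavazi

cell CASE=em, SUR=ma, KEL=ta:
underlying: ret-va-si-ge
1. f -> v, k -> g, p -> b / V _ V: no change
2. 0 -> a / C _ C: inserts after position(s) 3: retavasige
surface: retavasige


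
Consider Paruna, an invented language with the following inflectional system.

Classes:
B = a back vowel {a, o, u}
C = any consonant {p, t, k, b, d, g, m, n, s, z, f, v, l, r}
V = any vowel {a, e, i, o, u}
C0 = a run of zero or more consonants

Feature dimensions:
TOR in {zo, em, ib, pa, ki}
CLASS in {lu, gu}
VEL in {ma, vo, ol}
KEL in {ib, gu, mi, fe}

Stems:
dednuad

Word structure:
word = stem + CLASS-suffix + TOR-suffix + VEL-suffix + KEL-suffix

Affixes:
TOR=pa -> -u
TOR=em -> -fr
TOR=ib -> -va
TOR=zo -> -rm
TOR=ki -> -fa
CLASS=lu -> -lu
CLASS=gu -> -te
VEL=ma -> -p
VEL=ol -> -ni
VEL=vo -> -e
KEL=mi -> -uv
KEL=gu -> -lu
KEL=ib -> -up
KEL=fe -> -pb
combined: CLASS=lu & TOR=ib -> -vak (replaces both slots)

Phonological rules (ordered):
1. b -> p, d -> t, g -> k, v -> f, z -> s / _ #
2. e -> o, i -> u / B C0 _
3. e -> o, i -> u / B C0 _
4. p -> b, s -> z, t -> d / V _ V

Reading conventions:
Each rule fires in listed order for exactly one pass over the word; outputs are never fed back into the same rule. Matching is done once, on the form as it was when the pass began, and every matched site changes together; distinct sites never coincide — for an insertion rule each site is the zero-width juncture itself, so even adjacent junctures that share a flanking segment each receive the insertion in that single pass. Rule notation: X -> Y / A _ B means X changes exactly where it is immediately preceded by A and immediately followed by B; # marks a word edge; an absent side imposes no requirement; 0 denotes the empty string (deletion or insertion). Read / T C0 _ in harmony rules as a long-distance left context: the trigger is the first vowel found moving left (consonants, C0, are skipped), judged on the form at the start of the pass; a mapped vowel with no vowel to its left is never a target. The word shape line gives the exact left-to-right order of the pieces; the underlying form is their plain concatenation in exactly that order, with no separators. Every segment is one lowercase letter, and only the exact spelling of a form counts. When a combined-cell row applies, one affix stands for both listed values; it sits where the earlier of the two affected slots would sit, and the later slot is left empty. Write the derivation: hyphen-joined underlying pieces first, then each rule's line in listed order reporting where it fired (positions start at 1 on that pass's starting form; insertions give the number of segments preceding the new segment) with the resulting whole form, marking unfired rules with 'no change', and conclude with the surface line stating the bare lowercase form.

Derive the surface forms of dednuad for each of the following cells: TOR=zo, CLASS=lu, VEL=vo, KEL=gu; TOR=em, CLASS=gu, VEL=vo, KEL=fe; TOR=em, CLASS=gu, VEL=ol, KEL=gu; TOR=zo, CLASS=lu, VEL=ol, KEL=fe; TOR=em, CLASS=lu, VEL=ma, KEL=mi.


cell TOR=zo, CLASS=lu, VEL=vo, KEL=gu:
underlying: dednuad-lu-rm-e-lu
1. b -> p, d -> t, g -> k, v -> f, z -> s / _ #: no change
2. e -> o, i -> u / B C0 _: fires at position(s) 12: dednuadlurmolu
3. e -> o, i -> u / B C0 _: no change
4. p -> b, s -> z, t -> d / V _ V: no change
surface: dednuadlurmolu

cell TOR=em, CLASS=gu, VEL=vo, KEL=fe:
underlying: dednuad-te-fr-e-pb
1. b -> p, d -> t, g -> k, v -> f, z -> s / _ #: fires at position(s) 14: dednuadtefrepp
2. e -> o, i -> u / B C0 _: fires at position(s) 9: dednuadtofrepp
3. e -> o, i -> u / B C0 _: fires at position(s) 12: dednuadtofropp
4. p -> b, s -> z, t -> d / V _ V: no change
surface: dednuadtofropp

cell TOR=em, CLASS=gu, VEL=ol, KEL=gu:
underlying: dednuad-te-fr-ni-lu
1. b -> p, d -> t, g -> k, v -> f, z -> s / _ #: no change
2. e -> o, i -> u / B C0 _: fires at position(s) 9: dednuadtofrnilu
3. e -> o, i -> u / B C0 _: fires at position(s) 13: dednuadtofrnulu
4. p -> b, s -> z, t -> d / V _ V: no change
surface: dednuadtofrnulu

cell TOR=zo, CLASS=lu, VEL=ol, KEL=fe:
underlying: dednuad-lu-rm-ni-pb
1. b -> p, d -> t, g -> k, v -> f, z -> s / _ #: fires at position(s) 15: dednuadlurmnipp
2. e -> o, i -> u / B C0 _: fires at position(s) 13: dednuadlurmnupp
3. e -> o, i -> u / B C0 _: no change
4. p -> b, s -> z, t -> d / V _ V: no change
surface: dednuadlurmnupp

cell TOR=em, CLASS=lu, VEL=ma, KEL=mi:
underlying: dednuad-lu-fr-p-uv
1. b -> p, d -> t, g -> k, v -> f, z -> s / _ #: fires at position(s) 14: dednuadlufrpuf
2. e -> o, i -> u / B C0 _: no change
3. e -> o, i -> u / B C0 _: no change
4. p -> b, s -> z, t -> d / V _ V: no change
surface: dednuadlufrpuf


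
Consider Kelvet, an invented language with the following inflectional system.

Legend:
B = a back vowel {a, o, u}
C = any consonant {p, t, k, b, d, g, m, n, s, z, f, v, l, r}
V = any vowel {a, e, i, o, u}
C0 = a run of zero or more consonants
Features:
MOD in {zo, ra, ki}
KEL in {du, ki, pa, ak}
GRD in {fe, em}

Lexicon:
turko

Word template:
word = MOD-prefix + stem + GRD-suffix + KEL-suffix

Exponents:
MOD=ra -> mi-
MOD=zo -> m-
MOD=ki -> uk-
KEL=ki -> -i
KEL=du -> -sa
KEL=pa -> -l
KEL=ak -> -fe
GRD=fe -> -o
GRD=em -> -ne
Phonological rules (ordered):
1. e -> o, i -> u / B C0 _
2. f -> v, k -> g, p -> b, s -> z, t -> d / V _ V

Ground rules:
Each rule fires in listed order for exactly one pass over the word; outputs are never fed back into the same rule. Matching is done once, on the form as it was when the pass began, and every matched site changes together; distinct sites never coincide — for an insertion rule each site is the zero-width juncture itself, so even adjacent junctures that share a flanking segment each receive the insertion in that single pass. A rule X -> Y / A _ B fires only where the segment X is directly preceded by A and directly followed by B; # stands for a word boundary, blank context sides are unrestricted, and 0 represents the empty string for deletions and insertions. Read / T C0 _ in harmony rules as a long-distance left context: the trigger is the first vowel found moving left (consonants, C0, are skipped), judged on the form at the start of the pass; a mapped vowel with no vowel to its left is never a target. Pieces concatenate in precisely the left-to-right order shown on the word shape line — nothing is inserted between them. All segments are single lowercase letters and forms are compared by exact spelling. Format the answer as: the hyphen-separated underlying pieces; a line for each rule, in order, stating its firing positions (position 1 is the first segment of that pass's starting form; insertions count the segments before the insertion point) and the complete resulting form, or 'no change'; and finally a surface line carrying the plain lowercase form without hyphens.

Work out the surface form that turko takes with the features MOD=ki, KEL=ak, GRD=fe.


underlying: uk-turko-o-fe
1. e -> o, i -> u / B C0 _: fires at position(s) 10: ukturkoofo
2. f -> v, k -> g, p -> b, s -> z, t -> d / V _ V: fires at position(s) 9: ukturkoovo
surface: ukturkoovo


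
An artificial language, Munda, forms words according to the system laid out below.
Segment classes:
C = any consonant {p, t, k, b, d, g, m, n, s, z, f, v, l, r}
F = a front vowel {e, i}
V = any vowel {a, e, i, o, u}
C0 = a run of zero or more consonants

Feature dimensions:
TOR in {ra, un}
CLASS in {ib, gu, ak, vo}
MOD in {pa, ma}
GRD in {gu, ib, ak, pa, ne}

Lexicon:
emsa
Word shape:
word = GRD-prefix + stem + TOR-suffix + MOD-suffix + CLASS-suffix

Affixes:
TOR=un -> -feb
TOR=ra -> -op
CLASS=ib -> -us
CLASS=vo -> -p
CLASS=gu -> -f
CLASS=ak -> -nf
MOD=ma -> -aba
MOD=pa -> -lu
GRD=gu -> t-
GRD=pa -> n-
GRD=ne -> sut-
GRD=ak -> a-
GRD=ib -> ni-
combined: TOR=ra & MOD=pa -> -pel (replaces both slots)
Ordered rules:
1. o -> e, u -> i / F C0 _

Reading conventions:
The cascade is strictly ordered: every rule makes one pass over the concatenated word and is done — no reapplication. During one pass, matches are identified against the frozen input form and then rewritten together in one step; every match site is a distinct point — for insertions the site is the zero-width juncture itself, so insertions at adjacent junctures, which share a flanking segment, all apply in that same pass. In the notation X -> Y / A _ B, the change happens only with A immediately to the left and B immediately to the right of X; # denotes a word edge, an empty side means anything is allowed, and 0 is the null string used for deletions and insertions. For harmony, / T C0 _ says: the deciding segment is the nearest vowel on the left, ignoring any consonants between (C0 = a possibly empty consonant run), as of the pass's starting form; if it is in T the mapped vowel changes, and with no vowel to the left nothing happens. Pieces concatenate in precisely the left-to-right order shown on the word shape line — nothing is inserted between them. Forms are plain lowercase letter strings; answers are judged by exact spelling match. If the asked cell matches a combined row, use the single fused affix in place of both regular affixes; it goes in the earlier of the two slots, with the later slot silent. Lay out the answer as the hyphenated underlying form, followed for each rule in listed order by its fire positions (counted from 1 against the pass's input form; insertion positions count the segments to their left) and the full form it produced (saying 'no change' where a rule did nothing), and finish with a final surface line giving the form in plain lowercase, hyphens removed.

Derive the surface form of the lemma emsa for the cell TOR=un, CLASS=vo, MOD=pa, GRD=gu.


underlying: t-emsa-feb-lu-p
1. o -> e, u -> i / F C0 _: fires at position(s) 10: temsafeblip
surface: temsafeblip


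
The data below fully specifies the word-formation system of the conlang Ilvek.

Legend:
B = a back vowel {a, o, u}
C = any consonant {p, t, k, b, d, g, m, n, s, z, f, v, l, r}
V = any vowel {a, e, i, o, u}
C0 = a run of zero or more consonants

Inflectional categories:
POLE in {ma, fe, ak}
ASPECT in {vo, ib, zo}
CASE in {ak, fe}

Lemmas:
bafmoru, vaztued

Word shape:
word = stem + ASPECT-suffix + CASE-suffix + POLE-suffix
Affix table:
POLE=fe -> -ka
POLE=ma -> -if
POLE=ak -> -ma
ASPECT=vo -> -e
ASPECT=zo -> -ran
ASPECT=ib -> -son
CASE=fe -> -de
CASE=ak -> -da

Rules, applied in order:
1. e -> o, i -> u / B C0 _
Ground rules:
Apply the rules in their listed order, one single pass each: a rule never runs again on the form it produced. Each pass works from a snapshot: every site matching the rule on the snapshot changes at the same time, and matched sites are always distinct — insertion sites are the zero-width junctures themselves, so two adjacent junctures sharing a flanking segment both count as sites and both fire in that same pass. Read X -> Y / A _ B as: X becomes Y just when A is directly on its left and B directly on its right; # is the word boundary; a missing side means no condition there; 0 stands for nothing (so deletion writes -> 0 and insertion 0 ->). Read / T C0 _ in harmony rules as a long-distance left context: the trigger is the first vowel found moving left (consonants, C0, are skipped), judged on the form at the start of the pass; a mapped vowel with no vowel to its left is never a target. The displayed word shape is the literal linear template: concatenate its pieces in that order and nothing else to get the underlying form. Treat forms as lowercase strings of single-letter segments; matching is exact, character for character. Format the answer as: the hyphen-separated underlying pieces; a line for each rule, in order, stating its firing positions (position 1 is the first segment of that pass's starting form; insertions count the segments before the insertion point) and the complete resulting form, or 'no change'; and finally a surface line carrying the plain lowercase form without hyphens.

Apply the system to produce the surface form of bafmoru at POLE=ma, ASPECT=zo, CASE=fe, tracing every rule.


underlying: bafmoru-ran-de-if
1. e -> o, i -> u / B C0 _: fires at position(s) 12: bafmorurandoif
surface: bafmorurandoif


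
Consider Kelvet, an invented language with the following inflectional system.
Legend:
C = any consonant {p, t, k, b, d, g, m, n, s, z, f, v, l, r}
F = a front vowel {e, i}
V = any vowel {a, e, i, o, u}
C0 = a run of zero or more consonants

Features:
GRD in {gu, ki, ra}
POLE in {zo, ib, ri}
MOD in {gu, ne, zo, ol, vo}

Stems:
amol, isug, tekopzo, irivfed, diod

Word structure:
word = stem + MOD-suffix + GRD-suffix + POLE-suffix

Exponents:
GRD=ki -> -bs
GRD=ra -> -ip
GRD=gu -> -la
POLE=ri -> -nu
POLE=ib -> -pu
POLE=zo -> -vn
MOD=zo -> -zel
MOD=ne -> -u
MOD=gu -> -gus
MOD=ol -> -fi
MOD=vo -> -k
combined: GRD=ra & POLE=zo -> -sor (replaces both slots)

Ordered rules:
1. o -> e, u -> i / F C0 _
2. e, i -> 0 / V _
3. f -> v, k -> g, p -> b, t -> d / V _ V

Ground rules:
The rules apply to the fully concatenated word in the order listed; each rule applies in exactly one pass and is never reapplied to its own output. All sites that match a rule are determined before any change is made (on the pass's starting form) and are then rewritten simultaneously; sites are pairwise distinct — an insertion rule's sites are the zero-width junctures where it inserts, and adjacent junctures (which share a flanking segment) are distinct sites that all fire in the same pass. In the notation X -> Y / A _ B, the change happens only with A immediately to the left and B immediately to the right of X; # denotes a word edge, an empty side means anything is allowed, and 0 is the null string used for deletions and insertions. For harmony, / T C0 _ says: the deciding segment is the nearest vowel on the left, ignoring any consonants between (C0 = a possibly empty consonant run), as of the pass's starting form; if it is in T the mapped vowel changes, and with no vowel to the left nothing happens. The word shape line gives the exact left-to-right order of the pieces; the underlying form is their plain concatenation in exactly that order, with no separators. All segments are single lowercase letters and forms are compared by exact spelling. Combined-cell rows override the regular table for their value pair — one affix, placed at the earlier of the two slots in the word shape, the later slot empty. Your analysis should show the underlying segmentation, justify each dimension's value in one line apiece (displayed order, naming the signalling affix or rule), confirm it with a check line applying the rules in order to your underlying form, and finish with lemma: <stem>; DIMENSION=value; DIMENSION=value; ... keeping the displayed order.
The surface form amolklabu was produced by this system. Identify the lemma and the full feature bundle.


underlying: amol-k-la-pu
GRD=gu - signalled by the affix -la
POLE=ib - signalled by the affix -pu
MOD=vo - signalled by the affix -k
check: amolklapu -> amolklapu -> amolklapu -> amolklabu
lemma: amol; GRD=gu; POLE=ib; MOD=vo


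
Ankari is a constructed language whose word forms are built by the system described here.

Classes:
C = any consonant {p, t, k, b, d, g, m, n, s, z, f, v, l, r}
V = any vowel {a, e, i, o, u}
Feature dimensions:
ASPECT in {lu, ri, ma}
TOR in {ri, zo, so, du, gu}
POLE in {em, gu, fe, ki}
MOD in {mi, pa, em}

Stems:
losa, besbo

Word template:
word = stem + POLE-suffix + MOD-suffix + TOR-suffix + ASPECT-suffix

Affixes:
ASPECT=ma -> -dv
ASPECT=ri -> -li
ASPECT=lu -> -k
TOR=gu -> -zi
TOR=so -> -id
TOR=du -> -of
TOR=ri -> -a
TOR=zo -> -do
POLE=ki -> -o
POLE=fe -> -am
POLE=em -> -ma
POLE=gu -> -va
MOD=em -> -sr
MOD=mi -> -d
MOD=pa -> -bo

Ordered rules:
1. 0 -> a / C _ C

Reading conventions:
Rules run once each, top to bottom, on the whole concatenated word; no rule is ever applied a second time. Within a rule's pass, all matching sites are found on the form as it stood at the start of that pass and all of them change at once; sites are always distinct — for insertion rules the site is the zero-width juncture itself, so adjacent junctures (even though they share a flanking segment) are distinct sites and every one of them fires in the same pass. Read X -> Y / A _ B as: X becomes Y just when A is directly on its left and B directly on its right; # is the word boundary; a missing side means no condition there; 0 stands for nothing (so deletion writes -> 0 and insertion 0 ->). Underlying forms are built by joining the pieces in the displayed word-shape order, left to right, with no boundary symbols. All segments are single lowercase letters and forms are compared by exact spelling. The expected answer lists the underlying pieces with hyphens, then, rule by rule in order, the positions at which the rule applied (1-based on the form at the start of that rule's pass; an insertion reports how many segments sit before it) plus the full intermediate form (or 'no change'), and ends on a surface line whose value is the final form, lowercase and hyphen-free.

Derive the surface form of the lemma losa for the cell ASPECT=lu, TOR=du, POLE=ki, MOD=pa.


underlying: losa-o-bo-of-k
1. 0 -> a / C _ C: inserts after position(s) 9: losaoboofak
surface: losaoboofak


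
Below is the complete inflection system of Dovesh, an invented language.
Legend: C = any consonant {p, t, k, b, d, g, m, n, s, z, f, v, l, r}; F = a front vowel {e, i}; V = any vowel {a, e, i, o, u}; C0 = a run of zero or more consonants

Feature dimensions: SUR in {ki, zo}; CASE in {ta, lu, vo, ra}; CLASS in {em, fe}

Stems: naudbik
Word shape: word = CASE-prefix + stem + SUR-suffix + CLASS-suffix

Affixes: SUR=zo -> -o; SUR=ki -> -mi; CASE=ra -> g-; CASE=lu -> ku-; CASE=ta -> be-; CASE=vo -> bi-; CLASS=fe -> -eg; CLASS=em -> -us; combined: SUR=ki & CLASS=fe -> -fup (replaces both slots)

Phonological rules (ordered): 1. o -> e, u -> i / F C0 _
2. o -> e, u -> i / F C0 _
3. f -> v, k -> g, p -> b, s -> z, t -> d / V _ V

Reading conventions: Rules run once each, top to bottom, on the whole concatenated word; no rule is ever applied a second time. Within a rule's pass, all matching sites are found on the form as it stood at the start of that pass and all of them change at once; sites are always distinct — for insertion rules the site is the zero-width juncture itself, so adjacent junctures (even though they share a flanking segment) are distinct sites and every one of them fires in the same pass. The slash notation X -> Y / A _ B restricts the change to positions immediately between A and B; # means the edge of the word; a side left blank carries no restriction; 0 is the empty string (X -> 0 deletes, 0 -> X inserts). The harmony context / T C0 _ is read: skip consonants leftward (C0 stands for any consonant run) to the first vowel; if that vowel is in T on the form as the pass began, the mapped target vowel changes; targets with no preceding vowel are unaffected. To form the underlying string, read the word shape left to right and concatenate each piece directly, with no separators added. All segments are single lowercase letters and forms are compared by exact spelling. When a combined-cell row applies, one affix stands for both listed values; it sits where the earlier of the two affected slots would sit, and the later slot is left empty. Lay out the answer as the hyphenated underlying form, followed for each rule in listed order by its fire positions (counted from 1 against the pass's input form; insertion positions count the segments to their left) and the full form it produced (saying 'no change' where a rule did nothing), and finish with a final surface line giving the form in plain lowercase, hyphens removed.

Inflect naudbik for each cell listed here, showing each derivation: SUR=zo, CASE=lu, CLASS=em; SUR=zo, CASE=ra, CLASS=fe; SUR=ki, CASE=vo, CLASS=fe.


cell SUR=zo, CASE=lu, CLASS=em:
underlying: ku-naudbik-o-us
1. o -> e, u -> i / F C0 _: fires at position(s) 10: kunaudbikeus
2. o -> e, u -> i / F C0 _: fires at position(s) 11: kunaudbikeis
3. f -> v, k -> g, p -> b, s -> z, t -> d / V _ V: fires at position(s) 9: kunaudbigeis
surface: kunaudbigeis

cell SUR=zo, CASE=ra, CLASS=fe:
underlying: g-naudbik-o-eg
1. o -> e, u -> i / F C0 _: fires at position(s) 9: gnaudbikeeg
2. o -> e, u -> i / F C0 _: no change
3. f -> v, k -> g, p -> b, s -> z, t -> d / V _ V: fires at position(s) 8: gnaudbigeeg
surface: gnaudbigeeg

cell SUR=ki, CASE=vo, CLASS=fe:
underlying: bi-naudbik-fup
1. o -> e, u -> i / F C0 _: fires at position(s) 11: binaudbikfip
2. o -> e, u -> i / F C0 _: no change
3. f -> v, k -> g, p -> b, s -> z, t -> d / V _ V: no change
surface: binaudbikfip


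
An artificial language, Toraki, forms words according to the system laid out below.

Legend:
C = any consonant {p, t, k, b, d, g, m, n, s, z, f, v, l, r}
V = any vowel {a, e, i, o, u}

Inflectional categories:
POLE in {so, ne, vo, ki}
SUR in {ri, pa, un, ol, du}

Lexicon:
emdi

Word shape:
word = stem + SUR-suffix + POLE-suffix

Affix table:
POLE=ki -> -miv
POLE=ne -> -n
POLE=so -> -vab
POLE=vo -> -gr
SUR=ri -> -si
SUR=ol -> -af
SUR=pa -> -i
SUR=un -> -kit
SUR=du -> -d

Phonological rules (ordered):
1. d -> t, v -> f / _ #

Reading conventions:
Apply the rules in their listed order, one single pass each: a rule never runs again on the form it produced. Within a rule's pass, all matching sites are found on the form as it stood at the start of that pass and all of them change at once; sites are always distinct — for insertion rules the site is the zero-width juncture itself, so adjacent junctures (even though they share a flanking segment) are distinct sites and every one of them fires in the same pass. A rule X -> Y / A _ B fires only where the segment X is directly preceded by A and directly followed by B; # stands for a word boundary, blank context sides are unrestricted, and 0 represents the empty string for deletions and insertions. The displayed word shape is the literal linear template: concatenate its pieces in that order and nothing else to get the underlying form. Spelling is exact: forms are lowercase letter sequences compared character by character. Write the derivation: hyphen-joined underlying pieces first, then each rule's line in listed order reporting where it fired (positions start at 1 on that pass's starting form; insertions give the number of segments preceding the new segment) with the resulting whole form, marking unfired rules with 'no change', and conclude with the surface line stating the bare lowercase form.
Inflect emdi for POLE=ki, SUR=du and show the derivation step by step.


underlying: emdi-d-miv
1. d -> t, v -> f / _ #: fires at position(s) 8: emdidmif
surface: emdidmif


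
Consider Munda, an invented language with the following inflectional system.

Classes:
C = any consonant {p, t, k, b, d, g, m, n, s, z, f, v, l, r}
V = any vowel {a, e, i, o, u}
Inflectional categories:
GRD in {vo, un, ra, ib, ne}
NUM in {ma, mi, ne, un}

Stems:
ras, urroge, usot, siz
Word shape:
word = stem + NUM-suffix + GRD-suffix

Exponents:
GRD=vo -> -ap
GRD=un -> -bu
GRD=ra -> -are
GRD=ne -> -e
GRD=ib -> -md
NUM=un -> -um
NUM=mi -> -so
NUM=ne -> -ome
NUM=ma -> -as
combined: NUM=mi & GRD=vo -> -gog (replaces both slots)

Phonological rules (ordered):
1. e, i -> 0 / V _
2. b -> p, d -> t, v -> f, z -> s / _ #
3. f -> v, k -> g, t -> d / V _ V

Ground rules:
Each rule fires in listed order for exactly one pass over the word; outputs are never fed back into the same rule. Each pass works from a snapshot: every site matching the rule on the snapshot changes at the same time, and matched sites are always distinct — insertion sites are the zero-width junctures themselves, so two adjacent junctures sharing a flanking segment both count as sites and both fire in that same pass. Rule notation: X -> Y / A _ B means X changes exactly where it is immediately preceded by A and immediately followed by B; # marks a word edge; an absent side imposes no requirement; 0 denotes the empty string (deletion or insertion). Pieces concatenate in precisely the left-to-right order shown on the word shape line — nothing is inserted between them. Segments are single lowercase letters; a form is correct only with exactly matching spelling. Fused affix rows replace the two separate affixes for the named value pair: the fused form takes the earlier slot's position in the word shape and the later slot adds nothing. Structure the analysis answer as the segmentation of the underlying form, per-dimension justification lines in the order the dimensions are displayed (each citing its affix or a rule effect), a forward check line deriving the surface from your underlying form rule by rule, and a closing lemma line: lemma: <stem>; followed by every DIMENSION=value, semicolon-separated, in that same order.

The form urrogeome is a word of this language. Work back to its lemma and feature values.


underlying: urroge-ome-e
GRD=ne - signalled by the affix -e
NUM=ne - signalled by the affix -ome
check: urrogeomee -> urrogeome -> urrogeome -> urrogeome
lemma: urroge; GRD=ne; NUM=ne


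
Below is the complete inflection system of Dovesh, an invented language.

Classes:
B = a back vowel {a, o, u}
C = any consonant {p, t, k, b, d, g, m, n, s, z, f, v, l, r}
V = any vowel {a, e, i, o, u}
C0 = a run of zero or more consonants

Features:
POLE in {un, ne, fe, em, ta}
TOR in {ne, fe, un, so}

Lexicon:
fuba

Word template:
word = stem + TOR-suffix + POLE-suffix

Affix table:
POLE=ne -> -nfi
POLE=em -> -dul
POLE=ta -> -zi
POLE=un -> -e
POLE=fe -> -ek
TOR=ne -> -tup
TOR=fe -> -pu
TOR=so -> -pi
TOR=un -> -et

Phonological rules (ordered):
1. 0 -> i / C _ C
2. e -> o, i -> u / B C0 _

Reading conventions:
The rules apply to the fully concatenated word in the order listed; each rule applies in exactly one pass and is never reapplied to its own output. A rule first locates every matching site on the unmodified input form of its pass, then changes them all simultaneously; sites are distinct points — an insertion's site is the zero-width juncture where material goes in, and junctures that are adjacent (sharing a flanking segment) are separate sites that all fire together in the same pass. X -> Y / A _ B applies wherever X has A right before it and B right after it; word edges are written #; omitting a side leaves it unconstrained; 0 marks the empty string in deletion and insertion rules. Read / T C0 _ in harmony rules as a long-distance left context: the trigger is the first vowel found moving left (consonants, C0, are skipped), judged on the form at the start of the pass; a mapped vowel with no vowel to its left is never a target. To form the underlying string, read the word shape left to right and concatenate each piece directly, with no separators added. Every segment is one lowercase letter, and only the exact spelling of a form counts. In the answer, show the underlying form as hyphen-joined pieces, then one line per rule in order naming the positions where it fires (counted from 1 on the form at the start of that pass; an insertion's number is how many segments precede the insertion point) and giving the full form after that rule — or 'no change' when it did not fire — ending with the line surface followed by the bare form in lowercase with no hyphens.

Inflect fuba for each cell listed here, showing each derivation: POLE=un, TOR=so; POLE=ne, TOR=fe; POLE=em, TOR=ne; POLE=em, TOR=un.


cell POLE=un, TOR=so:
underlying: fuba-pi-e
1. 0 -> i / C _ C: no change
2. e -> o, i -> u / B C0 _: fires at position(s) 6: fubapue
surface: fubapue

cell POLE=ne, TOR=fe:
underlying: fuba-pu-nfi
1. 0 -> i / C _ C: inserts after position(s) 7: fubapunifi
2. e -> o, i -> u / B C0 _: fires at position(s) 8: fubapunufi
surface: fubapunufi

cell POLE=em, TOR=ne:
underlying: fuba-tup-dul
1. 0 -> i / C _ C: inserts after position(s) 7: fubatupidul
2. e -> o, i -> u / B C0 _: fires at position(s) 8: fubatupudul
surface: fubatupudul

cell POLE=em, TOR=un:
underlying: fuba-et-dul
1. 0 -> i / C _ C: inserts after position(s) 6: fubaetidul
2. e -> o, i -> u / B C0 _: fires at position(s) 5: fubaotidul
surface: fubaotidul


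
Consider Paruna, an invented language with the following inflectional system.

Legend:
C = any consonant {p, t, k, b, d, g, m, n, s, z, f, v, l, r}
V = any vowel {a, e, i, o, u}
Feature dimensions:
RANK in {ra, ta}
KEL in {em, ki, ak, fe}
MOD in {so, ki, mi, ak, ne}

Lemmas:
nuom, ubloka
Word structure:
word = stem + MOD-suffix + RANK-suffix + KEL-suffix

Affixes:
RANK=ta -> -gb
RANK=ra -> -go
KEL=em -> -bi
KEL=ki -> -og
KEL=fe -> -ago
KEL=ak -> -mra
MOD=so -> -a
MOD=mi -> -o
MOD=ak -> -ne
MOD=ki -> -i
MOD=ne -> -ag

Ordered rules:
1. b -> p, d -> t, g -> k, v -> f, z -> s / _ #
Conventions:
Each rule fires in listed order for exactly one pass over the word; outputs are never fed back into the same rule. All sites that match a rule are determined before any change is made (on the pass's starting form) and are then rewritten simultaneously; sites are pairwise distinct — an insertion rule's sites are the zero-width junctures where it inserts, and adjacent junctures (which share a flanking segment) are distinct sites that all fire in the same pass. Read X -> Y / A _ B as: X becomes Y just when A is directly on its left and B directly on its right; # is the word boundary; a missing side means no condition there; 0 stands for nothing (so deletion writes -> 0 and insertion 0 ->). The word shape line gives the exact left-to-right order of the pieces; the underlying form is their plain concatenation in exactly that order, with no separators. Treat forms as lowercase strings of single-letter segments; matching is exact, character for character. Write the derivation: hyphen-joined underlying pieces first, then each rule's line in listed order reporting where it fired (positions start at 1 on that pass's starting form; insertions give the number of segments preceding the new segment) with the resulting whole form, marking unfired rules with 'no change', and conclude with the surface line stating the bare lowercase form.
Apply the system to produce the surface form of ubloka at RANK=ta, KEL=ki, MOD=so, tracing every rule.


underlying: ubloka-a-gb-og
1. b -> p, d -> t, g -> k, v -> f, z -> s / _ #: fires at position(s) 11: ublokaagbok
surface: ublokaagbok


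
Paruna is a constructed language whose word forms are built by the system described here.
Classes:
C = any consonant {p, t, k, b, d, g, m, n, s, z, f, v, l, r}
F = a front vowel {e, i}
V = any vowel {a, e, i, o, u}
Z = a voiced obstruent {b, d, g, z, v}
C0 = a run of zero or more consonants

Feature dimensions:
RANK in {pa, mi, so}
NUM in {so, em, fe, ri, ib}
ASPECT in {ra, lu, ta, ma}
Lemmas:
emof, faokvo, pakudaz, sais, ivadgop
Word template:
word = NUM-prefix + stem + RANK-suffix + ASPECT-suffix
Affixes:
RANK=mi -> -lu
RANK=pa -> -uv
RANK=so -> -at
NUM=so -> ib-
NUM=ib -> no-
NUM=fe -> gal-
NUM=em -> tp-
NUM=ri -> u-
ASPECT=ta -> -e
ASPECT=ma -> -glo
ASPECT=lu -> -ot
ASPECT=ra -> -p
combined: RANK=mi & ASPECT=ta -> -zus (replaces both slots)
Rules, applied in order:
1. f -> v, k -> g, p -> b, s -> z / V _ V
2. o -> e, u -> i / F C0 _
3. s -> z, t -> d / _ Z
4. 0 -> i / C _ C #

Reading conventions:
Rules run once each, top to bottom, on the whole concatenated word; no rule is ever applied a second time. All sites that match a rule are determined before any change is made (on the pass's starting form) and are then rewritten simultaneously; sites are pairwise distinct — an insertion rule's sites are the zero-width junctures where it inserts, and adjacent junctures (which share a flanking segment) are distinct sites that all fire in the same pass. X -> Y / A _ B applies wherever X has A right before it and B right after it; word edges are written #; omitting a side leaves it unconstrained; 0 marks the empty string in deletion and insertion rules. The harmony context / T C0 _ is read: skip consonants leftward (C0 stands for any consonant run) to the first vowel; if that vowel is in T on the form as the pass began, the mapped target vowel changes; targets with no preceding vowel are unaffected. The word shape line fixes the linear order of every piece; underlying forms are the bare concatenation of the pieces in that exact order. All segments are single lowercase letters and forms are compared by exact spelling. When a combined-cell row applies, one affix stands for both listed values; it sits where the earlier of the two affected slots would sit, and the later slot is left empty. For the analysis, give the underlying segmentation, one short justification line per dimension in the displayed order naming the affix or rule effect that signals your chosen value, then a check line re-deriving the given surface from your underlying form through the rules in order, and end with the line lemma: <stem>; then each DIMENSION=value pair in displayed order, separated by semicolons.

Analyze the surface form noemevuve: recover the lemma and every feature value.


underlying: no-emof-uv-e
RANK=pa - signalled by the affix -uv
NUM=ib - signalled by the affix no-
ASPECT=ta - signalled by the affix -e
check: noemofuve -> noemovuve -> noemevuve -> noemevuve -> noemevuve
lemma: emof; RANK=pa; NUM=ib; ASPECT=ta


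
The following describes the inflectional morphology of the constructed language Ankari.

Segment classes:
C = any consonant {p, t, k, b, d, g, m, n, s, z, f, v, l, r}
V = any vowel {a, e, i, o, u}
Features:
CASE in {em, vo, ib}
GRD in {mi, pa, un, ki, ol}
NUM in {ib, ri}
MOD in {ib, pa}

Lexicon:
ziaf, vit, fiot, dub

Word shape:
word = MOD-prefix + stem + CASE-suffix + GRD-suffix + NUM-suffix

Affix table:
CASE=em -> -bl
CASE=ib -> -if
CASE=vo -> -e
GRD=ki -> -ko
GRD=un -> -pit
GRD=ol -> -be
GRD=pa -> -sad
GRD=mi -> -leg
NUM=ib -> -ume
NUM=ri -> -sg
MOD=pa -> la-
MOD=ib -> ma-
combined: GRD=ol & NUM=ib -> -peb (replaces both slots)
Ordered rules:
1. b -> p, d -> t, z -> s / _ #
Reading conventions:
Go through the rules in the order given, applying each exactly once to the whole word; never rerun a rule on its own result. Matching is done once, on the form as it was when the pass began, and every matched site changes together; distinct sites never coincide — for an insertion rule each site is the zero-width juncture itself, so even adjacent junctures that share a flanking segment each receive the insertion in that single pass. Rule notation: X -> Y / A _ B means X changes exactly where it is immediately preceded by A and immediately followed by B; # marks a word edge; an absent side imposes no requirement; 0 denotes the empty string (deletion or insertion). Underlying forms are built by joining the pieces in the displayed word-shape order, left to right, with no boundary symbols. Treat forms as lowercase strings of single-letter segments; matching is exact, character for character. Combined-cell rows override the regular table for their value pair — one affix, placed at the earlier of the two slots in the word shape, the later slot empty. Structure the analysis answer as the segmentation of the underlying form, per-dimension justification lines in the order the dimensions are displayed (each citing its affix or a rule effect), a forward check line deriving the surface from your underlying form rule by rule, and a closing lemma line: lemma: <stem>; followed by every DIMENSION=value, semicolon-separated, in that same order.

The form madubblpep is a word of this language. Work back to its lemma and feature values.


underlying: ma-dub-bl-peb
CASE=em - signalled by the affix -bl
GRD=ol - signalled by the combined affix row
NUM=ib - signalled by the combined affix row
MOD=ib - signalled by the affix ma-
check: madubblpeb -> madubblpep
lemma: dub; CASE=em; GRD=ol; NUM=ib; MOD=ib
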